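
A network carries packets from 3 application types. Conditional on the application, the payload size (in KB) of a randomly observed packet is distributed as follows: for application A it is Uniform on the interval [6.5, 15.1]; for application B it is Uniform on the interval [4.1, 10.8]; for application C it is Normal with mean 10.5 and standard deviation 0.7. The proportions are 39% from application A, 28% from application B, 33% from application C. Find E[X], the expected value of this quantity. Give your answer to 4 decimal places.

9.7630

Component means — A: 10.8; B: 7.45; C: 10.5.
E[X] = 0.39·10.8 + 0.28·7.45 + 0.33·10.5 = 9.763.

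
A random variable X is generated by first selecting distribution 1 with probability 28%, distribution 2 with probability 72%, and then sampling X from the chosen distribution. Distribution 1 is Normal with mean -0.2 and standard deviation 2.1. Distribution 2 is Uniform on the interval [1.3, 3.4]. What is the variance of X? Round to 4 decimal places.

2.8103

Per component, 1: μ=-0.2, E[X²]=4.45; 2: μ=2.35, E[X²]=5.89.
E[X] = 0.28·-0.2 + 0.72·2.35 = 1.636.
E[X²] = 0.28·4.45 + 0.72·5.89 = 5.4868.
Var(X) = E[X²] − (E[X])² = 5.4868 − 2.6765 = 2.8103.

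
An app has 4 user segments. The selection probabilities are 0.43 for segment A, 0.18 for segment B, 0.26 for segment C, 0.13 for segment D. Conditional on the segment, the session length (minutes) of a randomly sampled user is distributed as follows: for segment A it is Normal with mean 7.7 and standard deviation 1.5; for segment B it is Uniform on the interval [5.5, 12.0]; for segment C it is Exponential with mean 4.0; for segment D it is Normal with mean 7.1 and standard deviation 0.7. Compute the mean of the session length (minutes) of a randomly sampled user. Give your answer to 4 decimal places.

6.8490

Component means — A: 7.7; B: 8.75; C: 4; D: 7.1.
E[X] = 0.43·7.7 + 0.18·8.75 + 0.26·4 + 0.13·7.1 = 6.849.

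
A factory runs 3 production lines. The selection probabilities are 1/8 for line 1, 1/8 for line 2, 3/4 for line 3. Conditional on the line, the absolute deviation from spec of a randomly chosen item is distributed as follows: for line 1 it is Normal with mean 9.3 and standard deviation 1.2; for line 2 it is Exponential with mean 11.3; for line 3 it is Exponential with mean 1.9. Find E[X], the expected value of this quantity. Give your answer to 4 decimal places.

Component means — 1: 9.3; 2: 11.3; 3: 1.9.
E[X] = 0.125·9.3 + 0.125·11.3 + 0.75·1.9 = 4.

4.0000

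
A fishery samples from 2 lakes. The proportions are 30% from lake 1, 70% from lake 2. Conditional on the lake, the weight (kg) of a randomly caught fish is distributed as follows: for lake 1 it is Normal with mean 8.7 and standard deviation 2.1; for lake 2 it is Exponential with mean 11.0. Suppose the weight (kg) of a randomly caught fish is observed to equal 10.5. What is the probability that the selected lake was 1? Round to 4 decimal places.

0.6170

Likelihoods f(10.5 | ·): 1: 0.131569; 2: 0.0349988.
Posterior ∝ prior × likelihood. Numerator for 1: 0.3·0.131569 = 0.0394707.
Normalizing constant: 0.3·0.131569 + 0.7·0.0349988 = 0.0639699.
P(1 | observation) = 0.0394707 / 0.0639699 = 0.61702.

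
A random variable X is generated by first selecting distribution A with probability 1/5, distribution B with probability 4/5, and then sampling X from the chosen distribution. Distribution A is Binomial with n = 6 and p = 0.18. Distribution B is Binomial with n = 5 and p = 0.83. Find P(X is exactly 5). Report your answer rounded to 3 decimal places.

Conditional on each component, P(X = 5): A: 0.000929667; B: 0.393904.
By total probability, P(X = 5) = 0.2·0.000929667 + 0.8·0.393904 = 0.315309.

0.315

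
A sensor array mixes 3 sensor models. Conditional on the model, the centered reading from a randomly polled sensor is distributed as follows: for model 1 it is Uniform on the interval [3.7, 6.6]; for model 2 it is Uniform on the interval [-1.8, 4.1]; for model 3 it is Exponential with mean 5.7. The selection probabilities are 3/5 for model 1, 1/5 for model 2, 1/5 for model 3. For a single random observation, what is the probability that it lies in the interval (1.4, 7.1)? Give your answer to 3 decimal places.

Conditional on each model, P(1.4 < X < 7.1): 1: 1; 2: 0.457627; 3: 0.49446.
By total probability, P(1.4 < X < 7.1) = 0.6·1 + 0.2·0.457627 + 0.2·0.49446 = 0.790417.

0.790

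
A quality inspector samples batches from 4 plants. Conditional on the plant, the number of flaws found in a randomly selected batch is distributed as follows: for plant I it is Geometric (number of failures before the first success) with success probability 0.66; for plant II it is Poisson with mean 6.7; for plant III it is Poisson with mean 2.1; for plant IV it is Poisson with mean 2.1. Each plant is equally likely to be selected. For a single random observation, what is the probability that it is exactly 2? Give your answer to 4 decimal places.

0.1610

Conditional on each plant, P(X = 2): I: 0.076296; II: 0.0276278; III: 0.270016; IV: 0.270016.
By total probability, P(X = 2) = 0.25·0.076296 + 0.25·0.0276278 + 0.25·0.270016 + 0.25·0.270016 = 0.160989.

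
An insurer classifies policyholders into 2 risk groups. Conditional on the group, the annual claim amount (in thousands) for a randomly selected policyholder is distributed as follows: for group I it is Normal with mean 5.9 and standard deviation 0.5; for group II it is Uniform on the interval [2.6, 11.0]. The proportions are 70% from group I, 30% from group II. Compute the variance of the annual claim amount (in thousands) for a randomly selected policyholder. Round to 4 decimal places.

Per component, I: μ=5.9, E[X²]=35.06; II: μ=6.8, E[X²]=52.12.
E[X] = 0.7·5.9 + 0.3·6.8 = 6.17.
E[X²] = 0.7·35.06 + 0.3·52.12 = 40.178.
Var(X) = E[X²] − (E[X])² = 40.178 − 38.0689 = 2.1091.

2.1091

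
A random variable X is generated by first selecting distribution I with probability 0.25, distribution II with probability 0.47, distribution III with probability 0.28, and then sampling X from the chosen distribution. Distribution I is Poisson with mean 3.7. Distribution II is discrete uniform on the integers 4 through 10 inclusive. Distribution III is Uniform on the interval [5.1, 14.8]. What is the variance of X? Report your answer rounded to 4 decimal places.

10.1596

Per component, I: μ=3.7, E[X²]=17.39; II: μ=7, E[X²]=53; III: μ=9.95, E[X²]=106.843.
E[X] = 0.25·3.7 + 0.47·7 + 0.28·9.95 = 7.001.
E[X²] = 0.25·17.39 + 0.47·53 + 0.28·106.843 = 59.1736.
Var(X) = E[X²] − (E[X])² = 59.1736 − 49.014 = 10.1596.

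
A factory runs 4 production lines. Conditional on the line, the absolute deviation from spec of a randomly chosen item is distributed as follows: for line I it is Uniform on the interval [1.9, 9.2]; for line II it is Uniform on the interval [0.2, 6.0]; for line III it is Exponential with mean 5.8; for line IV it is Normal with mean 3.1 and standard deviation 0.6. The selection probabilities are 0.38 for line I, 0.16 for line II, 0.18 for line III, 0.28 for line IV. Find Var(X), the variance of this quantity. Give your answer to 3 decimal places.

9.877

Per component, I: μ=5.55, E[X²]=35.2433; II: μ=3.1, E[X²]=12.4133; III: μ=5.8, E[X²]=67.28; IV: μ=3.1, E[X²]=9.97.
E[X] = 0.38·5.55 + 0.16·3.1 + 0.18·5.8 + 0.28·3.1 = 4.517.
E[X²] = 0.38·35.2433 + 0.16·12.4133 + 0.18·67.28 + 0.28·9.97 = 30.2806.
Var(X) = E[X²] − (E[X])² = 30.2806 − 20.4033 = 9.87731.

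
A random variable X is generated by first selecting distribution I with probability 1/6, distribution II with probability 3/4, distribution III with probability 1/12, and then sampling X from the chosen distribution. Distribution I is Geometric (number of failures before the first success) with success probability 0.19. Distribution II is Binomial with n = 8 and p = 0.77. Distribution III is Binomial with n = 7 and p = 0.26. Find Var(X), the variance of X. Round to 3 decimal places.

Per component, I: μ=4.26316, E[X²]=40.6122; II: μ=6.16, E[X²]=39.3624; III: μ=1.82, E[X²]=4.6592.
E[X] = 0.166667·4.26316 + 0.75·6.16 + 0.0833333·1.82 = 5.48219.
E[X²] = 0.166667·40.6122 + 0.75·39.3624 + 0.0833333·4.6592 = 36.6788.
Var(X) = E[X²] − (E[X])² = 36.6788 − 30.0544 = 6.62432.

6.624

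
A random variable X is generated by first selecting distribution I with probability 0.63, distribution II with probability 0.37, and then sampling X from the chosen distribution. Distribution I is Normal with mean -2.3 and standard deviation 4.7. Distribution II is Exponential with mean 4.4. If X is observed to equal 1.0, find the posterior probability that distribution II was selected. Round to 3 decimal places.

0.616

Likelihoods f(1.0 | ·): I: 0.066338; II: 0.181069.
Posterior ∝ prior × likelihood. Numerator for II: 0.37·0.181069 = 0.0669955.
Normalizing constant: 0.63·0.066338 + 0.37·0.181069 = 0.108788.
P(II | observation) = 0.0669955 / 0.108788 = 0.615833.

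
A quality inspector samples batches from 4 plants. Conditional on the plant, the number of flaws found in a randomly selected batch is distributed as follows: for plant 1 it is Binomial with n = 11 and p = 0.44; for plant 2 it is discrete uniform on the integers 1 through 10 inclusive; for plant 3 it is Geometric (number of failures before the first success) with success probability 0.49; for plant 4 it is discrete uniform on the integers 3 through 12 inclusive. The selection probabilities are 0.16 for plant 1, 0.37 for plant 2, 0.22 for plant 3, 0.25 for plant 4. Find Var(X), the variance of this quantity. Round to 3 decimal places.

11.116

Per component, 1: μ=4.84, E[X²]=26.136; 2: μ=5.5, E[X²]=38.5; 3: μ=1.04082, E[X²]=3.20741; 4: μ=7.5, E[X²]=64.5.
E[X] = 0.16·4.84 + 0.37·5.5 + 0.22·1.04082 + 0.25·7.5 = 4.91338.
E[X²] = 0.16·26.136 + 0.37·38.5 + 0.22·3.20741 + 0.25·64.5 = 35.2574.
Var(X) = E[X²] − (E[X])² = 35.2574 − 24.1413 = 11.1161.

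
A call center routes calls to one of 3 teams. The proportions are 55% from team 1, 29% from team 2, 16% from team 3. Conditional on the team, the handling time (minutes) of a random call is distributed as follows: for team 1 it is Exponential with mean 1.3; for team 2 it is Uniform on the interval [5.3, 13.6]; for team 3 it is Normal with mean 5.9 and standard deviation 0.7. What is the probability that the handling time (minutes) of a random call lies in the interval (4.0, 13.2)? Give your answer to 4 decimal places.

0.4608

Conditional on each team, P(4.0 < X < 13.2): 1: 0.046062; 2: 0.951807; 3: 0.996679.
By total probability, P(4.0 < X < 13.2) = 0.55·0.046062 + 0.29·0.951807 + 0.16·0.996679 = 0.460827.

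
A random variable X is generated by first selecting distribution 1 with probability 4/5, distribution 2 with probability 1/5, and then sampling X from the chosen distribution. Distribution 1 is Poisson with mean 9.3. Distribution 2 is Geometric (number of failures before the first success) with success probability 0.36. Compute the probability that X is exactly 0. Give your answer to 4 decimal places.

Conditional on each component, P(X = 0): 1: 9.14242e-05; 2: 0.36.
By total probability, P(X = 0) = 0.8·9.14242e-05 + 0.2·0.36 = 0.0720731.

0.0721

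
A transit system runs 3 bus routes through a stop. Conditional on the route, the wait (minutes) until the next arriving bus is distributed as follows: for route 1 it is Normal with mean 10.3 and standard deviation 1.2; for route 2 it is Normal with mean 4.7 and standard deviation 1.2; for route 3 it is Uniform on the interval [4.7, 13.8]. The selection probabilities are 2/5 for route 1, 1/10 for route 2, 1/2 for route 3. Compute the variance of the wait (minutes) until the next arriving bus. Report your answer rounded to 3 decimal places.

Per component, 1: μ=10.3, E[X²]=107.53; 2: μ=4.7, E[X²]=23.53; 3: μ=9.25, E[X²]=92.4633.
E[X] = 0.4·10.3 + 0.1·4.7 + 0.5·9.25 = 9.215.
E[X²] = 0.4·107.53 + 0.1·23.53 + 0.5·92.4633 = 91.5967.
Var(X) = E[X²] − (E[X])² = 91.5967 − 84.9162 = 6.68044.

6.680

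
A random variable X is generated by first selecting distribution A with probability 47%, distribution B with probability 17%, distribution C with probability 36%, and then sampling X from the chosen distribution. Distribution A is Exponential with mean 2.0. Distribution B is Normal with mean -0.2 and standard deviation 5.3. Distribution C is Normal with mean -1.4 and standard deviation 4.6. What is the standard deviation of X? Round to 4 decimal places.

4.0870

Per component, A: μ=2, E[X²]=8; B: μ=-0.2, E[X²]=28.13; C: μ=-1.4, E[X²]=23.12.
E[X] = 0.47·2 + 0.17·-0.2 + 0.36·-1.4 = 0.402.
E[X²] = 0.47·8 + 0.17·28.13 + 0.36·23.12 = 16.8653.
Var(X) = E[X²] − (E[X])² = 16.8653 − 0.161604 = 16.7037.
SD(X) = √16.7037 = 4.08702.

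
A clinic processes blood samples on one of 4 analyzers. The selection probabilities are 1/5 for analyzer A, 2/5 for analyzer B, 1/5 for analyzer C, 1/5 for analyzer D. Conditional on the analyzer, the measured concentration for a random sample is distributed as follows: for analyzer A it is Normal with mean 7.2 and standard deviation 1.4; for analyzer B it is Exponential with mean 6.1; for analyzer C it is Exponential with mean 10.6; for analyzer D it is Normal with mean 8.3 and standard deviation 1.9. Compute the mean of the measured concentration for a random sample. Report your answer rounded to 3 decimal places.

Component means — A: 7.2; B: 6.1; C: 10.6; D: 8.3.
E[X] = 0.2·7.2 + 0.4·6.1 + 0.2·10.6 + 0.2·8.3 = 7.66.

7.660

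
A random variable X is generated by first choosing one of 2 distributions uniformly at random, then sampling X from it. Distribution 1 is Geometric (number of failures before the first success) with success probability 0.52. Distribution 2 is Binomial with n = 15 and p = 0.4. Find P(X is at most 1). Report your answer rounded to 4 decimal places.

0.3874

Conditional on each component, P(X ≤ 1): 1: 0.7696; 2: 0.00517203.
By total probability, P(X ≤ 1) = 0.5·0.7696 + 0.5·0.00517203 = 0.387386.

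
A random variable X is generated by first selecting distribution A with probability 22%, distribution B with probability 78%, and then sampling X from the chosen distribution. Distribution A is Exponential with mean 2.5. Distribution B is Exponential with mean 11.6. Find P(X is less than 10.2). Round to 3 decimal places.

0.673

Conditional on each component, P(X < 10.2): A: 0.983093; B: 0.584931.
By total probability, P(X < 10.2) = 0.22·0.983093 + 0.78·0.584931 = 0.672526.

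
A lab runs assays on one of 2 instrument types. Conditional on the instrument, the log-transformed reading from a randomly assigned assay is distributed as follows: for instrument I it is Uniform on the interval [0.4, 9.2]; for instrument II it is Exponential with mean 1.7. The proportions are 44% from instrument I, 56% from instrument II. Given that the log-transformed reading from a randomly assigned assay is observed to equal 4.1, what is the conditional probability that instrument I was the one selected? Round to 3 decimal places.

0.629

Likelihoods f(4.1 | ·): I: 0.113636; II: 0.0527394.
Posterior ∝ prior × likelihood. Numerator for I: 0.44·0.113636 = 0.05.
Normalizing constant: 0.44·0.113636 + 0.56·0.0527394 = 0.079534.
P(I | observation) = 0.05 / 0.079534 = 0.628662.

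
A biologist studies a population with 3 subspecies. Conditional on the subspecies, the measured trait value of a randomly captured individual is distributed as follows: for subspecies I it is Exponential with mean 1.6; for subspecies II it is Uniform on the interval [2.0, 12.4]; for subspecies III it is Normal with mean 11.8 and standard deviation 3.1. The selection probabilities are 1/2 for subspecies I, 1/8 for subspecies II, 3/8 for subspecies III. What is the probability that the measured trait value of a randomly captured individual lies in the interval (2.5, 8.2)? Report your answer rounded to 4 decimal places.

Conditional on each subspecies, P(2.5 < X < 8.2): I: 0.203665; II: 0.548077; III: 0.121412.
By total probability, P(2.5 < X < 8.2) = 0.5·0.203665 + 0.125·0.548077 + 0.375·0.121412 = 0.215872.

0.2159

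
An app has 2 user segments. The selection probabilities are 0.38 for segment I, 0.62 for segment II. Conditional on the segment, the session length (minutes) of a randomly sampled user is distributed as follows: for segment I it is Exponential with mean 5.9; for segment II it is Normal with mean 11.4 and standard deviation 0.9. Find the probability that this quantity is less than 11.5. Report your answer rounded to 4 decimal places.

Conditional on each segment, P(X < 11.5): I: 0.857605; II: 0.544236.
By total probability, P(X < 11.5) = 0.38·0.857605 + 0.62·0.544236 = 0.663316.

0.6633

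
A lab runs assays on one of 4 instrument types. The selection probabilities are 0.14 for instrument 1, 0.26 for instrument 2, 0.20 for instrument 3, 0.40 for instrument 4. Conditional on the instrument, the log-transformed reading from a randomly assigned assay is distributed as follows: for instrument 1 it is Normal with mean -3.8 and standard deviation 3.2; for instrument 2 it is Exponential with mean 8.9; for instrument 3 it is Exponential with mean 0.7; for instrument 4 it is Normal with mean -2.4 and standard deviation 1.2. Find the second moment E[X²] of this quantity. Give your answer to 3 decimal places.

For each component E[X²] = Var + (mean)², giving 1: 24.68; 2: 158.42; 3: 0.98; 4: 7.2.
Overall E[X²] = 0.14·24.68 + 0.26·158.42 + 0.2·0.98 + 0.4·7.2 = 47.7204.

47.720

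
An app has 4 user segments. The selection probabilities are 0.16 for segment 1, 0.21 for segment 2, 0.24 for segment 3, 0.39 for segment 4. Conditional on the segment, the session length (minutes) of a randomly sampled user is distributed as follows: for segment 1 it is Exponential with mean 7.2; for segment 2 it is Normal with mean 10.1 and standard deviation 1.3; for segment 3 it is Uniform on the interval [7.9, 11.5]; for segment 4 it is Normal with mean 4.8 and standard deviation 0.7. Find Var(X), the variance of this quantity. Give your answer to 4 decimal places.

14.5376

Per component, 1: μ=7.2, E[X²]=103.68; 2: μ=10.1, E[X²]=103.7; 3: μ=9.7, E[X²]=95.17; 4: μ=4.8, E[X²]=23.53.
E[X] = 0.16·7.2 + 0.21·10.1 + 0.24·9.7 + 0.39·4.8 = 7.473.
E[X²] = 0.16·103.68 + 0.21·103.7 + 0.24·95.17 + 0.39·23.53 = 70.3833.
Var(X) = E[X²] − (E[X])² = 70.3833 − 55.8457 = 14.5376.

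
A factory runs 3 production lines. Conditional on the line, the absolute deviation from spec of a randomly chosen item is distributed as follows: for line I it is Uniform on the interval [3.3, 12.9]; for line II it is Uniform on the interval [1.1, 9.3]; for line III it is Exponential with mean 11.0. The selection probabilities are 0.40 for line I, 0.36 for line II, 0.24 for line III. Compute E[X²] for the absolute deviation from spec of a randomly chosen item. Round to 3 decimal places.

99.148

For each component E[X²] = Var + (mean)², giving I: 73.29; II: 32.6433; III: 242.
Overall E[X²] = 0.4·73.29 + 0.36·32.6433 + 0.24·242 = 99.1476.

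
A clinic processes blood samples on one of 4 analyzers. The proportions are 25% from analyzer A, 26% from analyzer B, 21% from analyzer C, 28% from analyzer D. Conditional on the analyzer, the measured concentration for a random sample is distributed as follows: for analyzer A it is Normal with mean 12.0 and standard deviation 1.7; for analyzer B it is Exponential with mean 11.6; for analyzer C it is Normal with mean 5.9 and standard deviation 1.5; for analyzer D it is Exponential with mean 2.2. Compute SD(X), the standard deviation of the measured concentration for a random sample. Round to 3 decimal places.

Per component, A: μ=12, E[X²]=146.89; B: μ=11.6, E[X²]=269.12; C: μ=5.9, E[X²]=37.06; D: μ=2.2, E[X²]=9.68.
E[X] = 0.25·12 + 0.26·11.6 + 0.21·5.9 + 0.28·2.2 = 7.871.
E[X²] = 0.25·146.89 + 0.26·269.12 + 0.21·37.06 + 0.28·9.68 = 117.187.
Var(X) = E[X²] − (E[X])² = 117.187 − 61.9526 = 55.2341.
SD(X) = √55.2341 = 7.43196.

7.432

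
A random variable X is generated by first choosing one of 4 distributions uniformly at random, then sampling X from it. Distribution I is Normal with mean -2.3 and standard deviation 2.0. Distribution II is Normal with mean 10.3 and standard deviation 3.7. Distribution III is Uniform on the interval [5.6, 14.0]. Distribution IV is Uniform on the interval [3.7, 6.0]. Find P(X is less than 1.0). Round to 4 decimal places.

Conditional on each component, P(X < 1.0): I: 0.950529; II: 0.00597676; III: 0; IV: 0.
By total probability, P(X < 1.0) = 0.25·0.950529 + 0.25·0.00597676 + 0.25·0 + 0.25·0 = 0.239126.

0.2391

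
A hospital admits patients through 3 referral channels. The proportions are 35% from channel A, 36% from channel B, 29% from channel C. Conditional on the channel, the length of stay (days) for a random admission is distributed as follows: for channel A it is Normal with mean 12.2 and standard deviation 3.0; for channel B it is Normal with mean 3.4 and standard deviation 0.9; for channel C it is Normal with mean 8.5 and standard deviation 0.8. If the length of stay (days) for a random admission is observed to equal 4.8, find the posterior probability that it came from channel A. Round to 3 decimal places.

0.045

Likelihoods f(4.8 | ·): A: 0.006347; B: 0.132198; C: 1.12955e-05.
Posterior ∝ prior × likelihood. Numerator for A: 0.35·0.006347 = 0.00222145.
Normalizing constant: 0.35·0.006347 + 0.36·0.132198 + 0.29·1.12955e-05 = 0.049816.
P(A | observation) = 0.00222145 / 0.049816 = 0.0445931.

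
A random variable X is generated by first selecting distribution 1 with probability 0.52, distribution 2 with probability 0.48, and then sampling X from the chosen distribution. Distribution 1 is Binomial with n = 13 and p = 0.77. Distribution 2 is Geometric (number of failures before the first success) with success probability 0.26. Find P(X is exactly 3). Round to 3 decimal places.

Conditional on each component, P(X = 3): 1: 5.40899e-05; 2: 0.105358.
By total probability, P(X = 3) = 0.52·5.40899e-05 + 0.48·0.105358 = 0.0506001.

0.051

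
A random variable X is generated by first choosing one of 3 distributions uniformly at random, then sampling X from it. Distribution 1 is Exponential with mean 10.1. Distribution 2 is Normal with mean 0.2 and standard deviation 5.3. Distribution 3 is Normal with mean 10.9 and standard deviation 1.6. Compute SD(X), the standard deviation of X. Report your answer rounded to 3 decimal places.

8.240

Per component, 1: μ=10.1, E[X²]=204.02; 2: μ=0.2, E[X²]=28.13; 3: μ=10.9, E[X²]=121.37.
E[X] = 0.333333·10.1 + 0.333333·0.2 + 0.333333·10.9 = 7.06667.
E[X²] = 0.333333·204.02 + 0.333333·28.13 + 0.333333·121.37 = 117.84.
Var(X) = E[X²] − (E[X])² = 117.84 − 49.9378 = 67.9022.
SD(X) = √67.9022 = 8.24028.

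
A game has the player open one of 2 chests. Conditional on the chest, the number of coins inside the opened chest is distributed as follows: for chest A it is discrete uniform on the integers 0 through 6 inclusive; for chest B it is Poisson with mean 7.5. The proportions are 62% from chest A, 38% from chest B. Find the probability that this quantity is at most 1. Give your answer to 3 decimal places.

0.179

Conditional on each chest, P(X ≤ 1): A: 0.285714; B: 0.00470122.
By total probability, P(X ≤ 1) = 0.62·0.285714 + 0.38·0.00470122 = 0.178929.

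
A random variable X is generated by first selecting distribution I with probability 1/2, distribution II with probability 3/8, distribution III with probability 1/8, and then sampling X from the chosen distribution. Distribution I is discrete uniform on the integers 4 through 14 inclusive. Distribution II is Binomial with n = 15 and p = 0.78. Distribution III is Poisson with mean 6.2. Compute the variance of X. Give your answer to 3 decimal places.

Per component, I: μ=9, E[X²]=91; II: μ=11.7, E[X²]=139.464; III: μ=6.2, E[X²]=44.64.
E[X] = 0.5·9 + 0.375·11.7 + 0.125·6.2 = 9.6625.
E[X²] = 0.5·91 + 0.375·139.464 + 0.125·44.64 = 103.379.
Var(X) = E[X²] − (E[X])² = 103.379 − 93.3639 = 10.0151.

10.015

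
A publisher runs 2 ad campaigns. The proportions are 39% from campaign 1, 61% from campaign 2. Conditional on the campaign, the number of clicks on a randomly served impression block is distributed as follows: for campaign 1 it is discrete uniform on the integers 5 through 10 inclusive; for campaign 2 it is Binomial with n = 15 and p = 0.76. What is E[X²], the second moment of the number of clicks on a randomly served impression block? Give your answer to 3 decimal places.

104.020

For each component E[X²] = Var + (mean)², giving 1: 59.1667; 2: 132.696.
Overall E[X²] = 0.39·59.1667 + 0.61·132.696 = 104.02.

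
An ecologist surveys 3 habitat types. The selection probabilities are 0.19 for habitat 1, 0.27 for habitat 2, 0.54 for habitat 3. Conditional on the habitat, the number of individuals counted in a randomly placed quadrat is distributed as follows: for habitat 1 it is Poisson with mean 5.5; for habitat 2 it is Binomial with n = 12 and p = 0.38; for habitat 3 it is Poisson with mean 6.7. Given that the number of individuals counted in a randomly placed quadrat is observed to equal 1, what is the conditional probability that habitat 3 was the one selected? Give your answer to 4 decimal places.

Likelihoods P(X=1 | ·): 1: 0.0224772; 2: 0.0237287; 3: 0.00824711.
Posterior ∝ prior × likelihood. Numerator for 3: 0.54·0.00824711 = 0.00445344.
Normalizing constant: 0.19·0.0224772 + 0.27·0.0237287 + 0.54·0.00824711 = 0.0151309.
P(3 | observation) = 0.00445344 / 0.0151309 = 0.294328.

0.2943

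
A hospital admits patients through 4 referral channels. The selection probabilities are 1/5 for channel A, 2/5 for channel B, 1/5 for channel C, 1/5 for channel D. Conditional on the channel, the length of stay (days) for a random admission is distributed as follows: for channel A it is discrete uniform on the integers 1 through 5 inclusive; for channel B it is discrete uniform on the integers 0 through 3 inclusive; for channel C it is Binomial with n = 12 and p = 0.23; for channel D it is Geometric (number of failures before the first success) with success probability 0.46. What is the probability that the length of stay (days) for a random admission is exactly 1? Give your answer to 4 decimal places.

0.2208

Conditional on each channel, P(X = 1): A: 0.2; B: 0.25; C: 0.155707; D: 0.2484.
By total probability, P(X = 1) = 0.2·0.2 + 0.4·0.25 + 0.2·0.155707 + 0.2·0.2484 = 0.220821.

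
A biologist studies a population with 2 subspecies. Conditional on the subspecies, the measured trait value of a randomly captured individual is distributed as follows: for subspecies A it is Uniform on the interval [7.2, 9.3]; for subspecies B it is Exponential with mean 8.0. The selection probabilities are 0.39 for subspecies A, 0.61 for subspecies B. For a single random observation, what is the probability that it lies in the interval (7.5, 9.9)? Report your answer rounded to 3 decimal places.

0.396

Conditional on each subspecies, P(7.5 < X < 9.9): A: 0.857143; B: 0.101497.
By total probability, P(7.5 < X < 9.9) = 0.39·0.857143 + 0.61·0.101497 = 0.396199.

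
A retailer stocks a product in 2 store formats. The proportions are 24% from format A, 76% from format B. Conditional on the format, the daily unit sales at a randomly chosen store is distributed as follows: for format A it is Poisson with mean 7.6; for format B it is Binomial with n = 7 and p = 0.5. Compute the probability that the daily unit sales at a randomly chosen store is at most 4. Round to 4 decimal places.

0.6178

Conditional on each format, P(X ≤ 4): A: 0.124939; B: 0.773438.
By total probability, P(X ≤ 4) = 0.24·0.124939 + 0.76·0.773438 = 0.617798.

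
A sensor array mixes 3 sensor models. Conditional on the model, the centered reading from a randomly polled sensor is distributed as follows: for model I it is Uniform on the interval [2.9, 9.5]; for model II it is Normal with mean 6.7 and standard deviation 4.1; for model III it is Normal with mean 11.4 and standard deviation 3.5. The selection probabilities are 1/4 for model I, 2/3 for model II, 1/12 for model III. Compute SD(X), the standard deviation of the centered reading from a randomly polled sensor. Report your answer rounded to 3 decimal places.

3.869

Per component, I: μ=6.2, E[X²]=42.07; II: μ=6.7, E[X²]=61.7; III: μ=11.4, E[X²]=142.21.
E[X] = 0.25·6.2 + 0.666667·6.7 + 0.0833333·11.4 = 6.96667.
E[X²] = 0.25·42.07 + 0.666667·61.7 + 0.0833333·142.21 = 63.5017.
Var(X) = E[X²] − (E[X])² = 63.5017 − 48.5344 = 14.9672.
SD(X) = √14.9672 = 3.86875.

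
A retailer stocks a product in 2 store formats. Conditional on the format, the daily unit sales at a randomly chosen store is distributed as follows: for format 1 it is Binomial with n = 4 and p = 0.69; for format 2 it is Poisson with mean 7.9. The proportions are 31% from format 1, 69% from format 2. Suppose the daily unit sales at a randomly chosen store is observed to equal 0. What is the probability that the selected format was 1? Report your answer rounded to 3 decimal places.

Likelihoods P(X=0 | ·): 1: 0.00923521; 2: 0.000370744.
Posterior ∝ prior × likelihood. Numerator for 1: 0.31·0.00923521 = 0.00286292.
Normalizing constant: 0.31·0.00923521 + 0.69·0.000370744 = 0.00311873.
P(1 | observation) = 0.00286292 / 0.00311873 = 0.917975.

0.918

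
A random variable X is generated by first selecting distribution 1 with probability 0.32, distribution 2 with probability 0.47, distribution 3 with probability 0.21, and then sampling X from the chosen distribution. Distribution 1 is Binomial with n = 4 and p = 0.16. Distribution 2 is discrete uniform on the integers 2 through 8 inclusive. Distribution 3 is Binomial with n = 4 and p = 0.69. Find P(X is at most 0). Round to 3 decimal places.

Conditional on each component, P(X ≤ 0): 1: 0.497871; 2: 0; 3: 0.00923521.
By total probability, P(X ≤ 0) = 0.32·0.497871 + 0.47·0 + 0.21·0.00923521 = 0.161258.

0.161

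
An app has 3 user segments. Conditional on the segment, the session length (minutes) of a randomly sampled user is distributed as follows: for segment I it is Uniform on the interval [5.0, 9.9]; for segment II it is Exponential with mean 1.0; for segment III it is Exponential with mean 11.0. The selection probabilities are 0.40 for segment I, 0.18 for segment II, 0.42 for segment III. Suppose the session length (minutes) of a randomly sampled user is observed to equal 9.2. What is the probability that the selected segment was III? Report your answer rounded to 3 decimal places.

Likelihoods f(9.2 | ·): I: 0.204082; II: 0.000101039; III: 0.0393894.
Posterior ∝ prior × likelihood. Numerator for III: 0.42·0.0393894 = 0.0165435.
Normalizing constant: 0.4·0.204082 + 0.18·0.000101039 + 0.42·0.0393894 = 0.0981944.
P(III | observation) = 0.0165435 / 0.0981944 = 0.168477.

0.168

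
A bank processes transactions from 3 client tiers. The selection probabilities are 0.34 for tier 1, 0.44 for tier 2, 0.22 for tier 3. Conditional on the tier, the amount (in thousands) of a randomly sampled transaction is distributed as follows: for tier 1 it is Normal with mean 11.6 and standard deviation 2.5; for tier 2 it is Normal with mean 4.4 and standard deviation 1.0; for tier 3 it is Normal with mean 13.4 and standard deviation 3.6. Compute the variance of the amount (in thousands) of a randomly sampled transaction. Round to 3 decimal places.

Per component, 1: μ=11.6, E[X²]=140.81; 2: μ=4.4, E[X²]=20.36; 3: μ=13.4, E[X²]=192.52.
E[X] = 0.34·11.6 + 0.44·4.4 + 0.22·13.4 = 8.828.
E[X²] = 0.34·140.81 + 0.44·20.36 + 0.22·192.52 = 99.1882.
Var(X) = E[X²] − (E[X])² = 99.1882 − 77.9336 = 21.2546.

21.255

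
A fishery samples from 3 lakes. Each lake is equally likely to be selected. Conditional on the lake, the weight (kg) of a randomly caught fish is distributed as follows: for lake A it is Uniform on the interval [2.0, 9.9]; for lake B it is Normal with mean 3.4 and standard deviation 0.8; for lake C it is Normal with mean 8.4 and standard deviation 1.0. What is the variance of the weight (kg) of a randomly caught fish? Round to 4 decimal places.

6.4475

Per component, A: μ=5.95, E[X²]=40.6033; B: μ=3.4, E[X²]=12.2; C: μ=8.4, E[X²]=71.56.
E[X] = 0.333333·5.95 + 0.333333·3.4 + 0.333333·8.4 = 5.91667.
E[X²] = 0.333333·40.6033 + 0.333333·12.2 + 0.333333·71.56 = 41.4544.
Var(X) = E[X²] − (E[X])² = 41.4544 − 35.0069 = 6.4475.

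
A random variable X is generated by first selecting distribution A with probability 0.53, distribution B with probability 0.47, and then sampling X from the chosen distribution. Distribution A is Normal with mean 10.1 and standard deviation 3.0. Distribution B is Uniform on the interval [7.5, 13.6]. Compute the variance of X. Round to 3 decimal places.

6.278

Per component, A: μ=10.1, E[X²]=111.01; B: μ=10.55, E[X²]=114.403.
E[X] = 0.53·10.1 + 0.47·10.55 = 10.3115.
E[X²] = 0.53·111.01 + 0.47·114.403 = 112.605.
Var(X) = E[X²] − (E[X])² = 112.605 − 106.327 = 6.27783.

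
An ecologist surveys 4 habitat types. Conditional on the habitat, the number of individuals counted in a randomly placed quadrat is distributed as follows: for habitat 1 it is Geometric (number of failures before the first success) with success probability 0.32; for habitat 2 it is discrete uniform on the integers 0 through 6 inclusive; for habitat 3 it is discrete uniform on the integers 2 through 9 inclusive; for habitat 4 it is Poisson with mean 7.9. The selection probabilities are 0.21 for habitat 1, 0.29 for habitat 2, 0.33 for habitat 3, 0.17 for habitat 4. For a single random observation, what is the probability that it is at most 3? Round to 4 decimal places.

Conditional on each habitat, P(X ≤ 3): 1: 0.786186; 2: 0.571429; 3: 0.25; 4: 0.0453338.
By total probability, P(X ≤ 3) = 0.21·0.786186 + 0.29·0.571429 + 0.33·0.25 + 0.17·0.0453338 = 0.42102.

0.4210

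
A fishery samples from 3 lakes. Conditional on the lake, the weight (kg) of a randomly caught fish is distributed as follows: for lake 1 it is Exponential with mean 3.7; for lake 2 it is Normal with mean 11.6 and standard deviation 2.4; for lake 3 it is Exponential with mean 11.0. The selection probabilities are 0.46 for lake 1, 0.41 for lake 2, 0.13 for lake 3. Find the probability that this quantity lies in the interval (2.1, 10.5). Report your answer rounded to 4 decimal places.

0.4238

Conditional on each lake, P(2.1 < X < 10.5): 1: 0.508351; 2: 0.323319; 3: 0.441221.
By total probability, P(2.1 < X < 10.5) = 0.46·0.508351 + 0.41·0.323319 + 0.13·0.441221 = 0.423761.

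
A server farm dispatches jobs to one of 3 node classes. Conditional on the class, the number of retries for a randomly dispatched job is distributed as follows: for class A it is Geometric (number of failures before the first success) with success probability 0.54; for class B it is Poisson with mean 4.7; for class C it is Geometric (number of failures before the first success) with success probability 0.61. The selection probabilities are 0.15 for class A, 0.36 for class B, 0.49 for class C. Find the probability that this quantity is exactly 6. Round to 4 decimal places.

0.0508

Conditional on each class, P(X = 6): A: 0.00511612; B: 0.136167; C: 0.00214643.
By total probability, P(X = 6) = 0.15·0.00511612 + 0.36·0.136167 + 0.49·0.00214643 = 0.0508391.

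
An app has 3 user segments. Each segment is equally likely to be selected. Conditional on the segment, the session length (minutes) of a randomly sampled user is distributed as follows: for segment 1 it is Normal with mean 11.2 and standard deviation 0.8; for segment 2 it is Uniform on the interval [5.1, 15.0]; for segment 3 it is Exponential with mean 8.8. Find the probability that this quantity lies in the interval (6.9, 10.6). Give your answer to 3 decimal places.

0.252

Conditional on each segment, P(6.9 < X < 10.6): 1: 0.226627; 2: 0.373737; 3: 0.156706.
By total probability, P(6.9 < X < 10.6) = 0.333333·0.226627 + 0.333333·0.373737 + 0.333333·0.156706 = 0.252357.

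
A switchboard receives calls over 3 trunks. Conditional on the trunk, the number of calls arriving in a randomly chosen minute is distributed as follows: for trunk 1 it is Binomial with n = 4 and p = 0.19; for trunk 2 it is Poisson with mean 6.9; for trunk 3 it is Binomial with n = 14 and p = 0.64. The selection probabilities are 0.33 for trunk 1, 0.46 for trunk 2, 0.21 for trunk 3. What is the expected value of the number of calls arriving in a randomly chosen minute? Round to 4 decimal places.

Component means — 1: 0.76; 2: 6.9; 3: 8.96.
E[X] = 0.33·0.76 + 0.46·6.9 + 0.21·8.96 = 5.3064.

5.3064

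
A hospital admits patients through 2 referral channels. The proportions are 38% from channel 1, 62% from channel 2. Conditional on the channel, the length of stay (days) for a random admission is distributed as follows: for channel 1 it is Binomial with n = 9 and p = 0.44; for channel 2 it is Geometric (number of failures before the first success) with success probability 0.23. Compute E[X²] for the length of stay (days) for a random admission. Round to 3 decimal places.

22.775

For each component E[X²] = Var + (mean)², giving 1: 17.8992; 2: 25.7637.
Overall E[X²] = 0.38·17.8992 + 0.62·25.7637 = 22.7752.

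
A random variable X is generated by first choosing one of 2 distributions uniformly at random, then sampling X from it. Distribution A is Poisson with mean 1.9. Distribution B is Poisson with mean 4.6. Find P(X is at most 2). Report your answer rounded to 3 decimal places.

0.433

Conditional on each component, P(X ≤ 2): A: 0.70372; B: 0.162639.
By total probability, P(X ≤ 2) = 0.5·0.70372 + 0.5·0.162639 = 0.43318.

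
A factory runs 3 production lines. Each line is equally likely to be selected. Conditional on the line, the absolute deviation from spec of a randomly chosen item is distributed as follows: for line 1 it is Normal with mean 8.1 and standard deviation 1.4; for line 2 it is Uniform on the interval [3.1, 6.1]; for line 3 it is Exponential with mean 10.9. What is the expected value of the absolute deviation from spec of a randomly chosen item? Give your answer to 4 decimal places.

7.8667

Component means — 1: 8.1; 2: 4.6; 3: 10.9.
E[X] = 0.333333·8.1 + 0.333333·4.6 + 0.333333·10.9 = 7.86667.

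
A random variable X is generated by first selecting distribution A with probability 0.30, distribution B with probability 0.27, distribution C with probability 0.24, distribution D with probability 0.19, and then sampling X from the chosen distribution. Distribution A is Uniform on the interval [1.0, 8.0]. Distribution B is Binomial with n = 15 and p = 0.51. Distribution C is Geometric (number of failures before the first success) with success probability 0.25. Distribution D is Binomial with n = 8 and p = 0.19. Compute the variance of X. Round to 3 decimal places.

Per component, A: μ=4.5, E[X²]=24.3333; B: μ=7.65, E[X²]=62.271; C: μ=3, E[X²]=21; D: μ=1.52, E[X²]=3.5416.
E[X] = 0.3·4.5 + 0.27·7.65 + 0.24·3 + 0.19·1.52 = 4.4243.
E[X²] = 0.3·24.3333 + 0.27·62.271 + 0.24·21 + 0.19·3.5416 = 29.8261.
Var(X) = E[X²] − (E[X])² = 29.8261 − 19.5744 = 10.2516.

10.252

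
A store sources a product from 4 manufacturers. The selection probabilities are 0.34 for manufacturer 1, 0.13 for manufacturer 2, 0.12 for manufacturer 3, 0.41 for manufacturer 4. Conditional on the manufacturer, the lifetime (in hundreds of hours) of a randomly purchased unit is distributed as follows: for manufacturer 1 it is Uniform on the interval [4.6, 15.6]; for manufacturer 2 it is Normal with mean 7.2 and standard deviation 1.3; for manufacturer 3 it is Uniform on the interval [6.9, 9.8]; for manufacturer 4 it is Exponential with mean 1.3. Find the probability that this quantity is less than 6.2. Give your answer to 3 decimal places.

0.485

Conditional on each manufacturer, P(X < 6.2): 1: 0.145455; 2: 0.220878; 3: 0; 4: 0.991513.
By total probability, P(X < 6.2) = 0.34·0.145455 + 0.13·0.220878 + 0.12·0 + 0.41·0.991513 = 0.484689.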